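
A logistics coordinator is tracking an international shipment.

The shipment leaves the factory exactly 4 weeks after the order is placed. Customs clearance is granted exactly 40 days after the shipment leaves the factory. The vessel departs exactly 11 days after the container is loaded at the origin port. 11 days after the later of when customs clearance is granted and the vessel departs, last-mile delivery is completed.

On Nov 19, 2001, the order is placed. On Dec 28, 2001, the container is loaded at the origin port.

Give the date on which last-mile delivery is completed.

The order is placed: Nov 19, 2001.
The shipment leaves the factory: Nov 19, 2001 + 4 weeks = Dec 17, 2001.
Customs clearance is granted: Dec 17, 2001 + 40 days = Jan 26, 2002.
The container is loaded at the origin port: Dec 28, 2001.
The vessel departs: Dec 28, 2001 + 11 days = Jan 8, 2002.
Both prerequisites met — customs clearance is granted (Jan 26, 2002), the vessel departs (Jan 8, 2002); the later is Jan 26, 2002.
Last-mile delivery is completed: Jan 26, 2002 + 11 days = Feb 6, 2002.

Feb 6, 2002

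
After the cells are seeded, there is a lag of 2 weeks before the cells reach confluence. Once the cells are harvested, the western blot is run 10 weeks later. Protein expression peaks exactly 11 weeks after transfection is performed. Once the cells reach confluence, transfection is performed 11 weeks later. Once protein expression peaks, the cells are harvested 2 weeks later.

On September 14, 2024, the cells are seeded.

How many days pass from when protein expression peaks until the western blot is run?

84 days

Causal path: protein expression peaks → the cells are harvested → the western blot is run.
Total delay along the path: 2 + 10 weeks = 12 weeks = 84 days.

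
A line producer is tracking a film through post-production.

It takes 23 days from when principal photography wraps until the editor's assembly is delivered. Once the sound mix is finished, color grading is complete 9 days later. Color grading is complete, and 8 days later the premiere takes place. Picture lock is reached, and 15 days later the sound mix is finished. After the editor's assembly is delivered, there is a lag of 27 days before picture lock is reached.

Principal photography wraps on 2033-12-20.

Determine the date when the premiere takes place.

2034-03-12

Principal photography wraps: Dec 20, 2033.
The editor's assembly is delivered: Dec 20, 2033 + 23 days = Jan 12, 2034.
Picture lock is reached: Jan 12, 2034 + 27 days = Feb 8, 2034.
The sound mix is finished: Feb 8, 2034 + 15 days = Feb 23, 2034.
Color grading is complete: Feb 23, 2034 + 9 days = Mar 4, 2034.
The premiere takes place: Mar 4, 2034 + 8 days = Mar 12, 2034.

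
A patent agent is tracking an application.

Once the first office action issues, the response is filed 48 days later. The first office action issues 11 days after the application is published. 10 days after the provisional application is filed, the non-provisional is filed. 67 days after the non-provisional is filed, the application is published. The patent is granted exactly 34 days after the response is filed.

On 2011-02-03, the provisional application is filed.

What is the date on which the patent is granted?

The provisional application is filed: Feb 3, 2011.
The non-provisional is filed: Feb 3, 2011 + 10 days = Feb 13, 2011.
The application is published: Feb 13, 2011 + 67 days = Apr 21, 2011.
The first office action issues: Apr 21, 2011 + 11 days = May 2, 2011.
The response is filed: May 2, 2011 + 48 days = Jun 19, 2011.
The patent is granted: Jun 19, 2011 + 34 days = Jul 23, 2011.

2011-07-23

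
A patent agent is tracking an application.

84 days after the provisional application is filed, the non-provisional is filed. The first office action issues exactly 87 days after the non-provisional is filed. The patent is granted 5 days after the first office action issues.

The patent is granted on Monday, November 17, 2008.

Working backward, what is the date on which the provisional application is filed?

Sunday, May 25, 2008

The patent is granted: Nov 17, 2008.
The first office action issues: Nov 17, 2008 − 5 days = Nov 12, 2008.
The non-provisional is filed: Nov 12, 2008 − 87 days = Aug 17, 2008.
The provisional application is filed: Aug 17, 2008 − 84 days = May 25, 2008.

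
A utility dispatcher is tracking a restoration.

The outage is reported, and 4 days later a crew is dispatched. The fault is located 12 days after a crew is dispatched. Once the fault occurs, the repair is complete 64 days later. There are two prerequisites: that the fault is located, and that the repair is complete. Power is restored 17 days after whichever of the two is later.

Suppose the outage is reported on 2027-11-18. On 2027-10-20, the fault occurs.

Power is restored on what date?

The outage is reported: Nov 18, 2027.
A crew is dispatched: Nov 18, 2027 + 4 days = Nov 22, 2027.
The fault is located: Nov 22, 2027 + 12 days = Dec 4, 2027.
The fault occurs: Oct 20, 2027.
The repair is complete: Oct 20, 2027 + 64 days = Dec 23, 2027.
Both prerequisites met — the fault is located (Dec 4, 2027), the repair is complete (Dec 23, 2027); the later is Dec 23, 2027.
Power is restored: Dec 23, 2027 + 17 days = Jan 9, 2028.

2028-01-09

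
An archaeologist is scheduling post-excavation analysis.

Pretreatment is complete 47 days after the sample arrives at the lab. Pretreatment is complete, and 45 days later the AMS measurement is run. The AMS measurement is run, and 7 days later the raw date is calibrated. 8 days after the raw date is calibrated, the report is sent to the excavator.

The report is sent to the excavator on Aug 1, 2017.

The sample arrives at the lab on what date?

Apr 16, 2017

The report is sent to the excavator: Aug 1, 2017.
The raw date is calibrated: Aug 1, 2017 − 8 days = Jul 24, 2017.
The AMS measurement is run: Jul 24, 2017 − 7 days = Jul 17, 2017.
Pretreatment is complete: Jul 17, 2017 − 45 days = Jun 2, 2017.
The sample arrives at the lab: Jun 2, 2017 − 47 days = Apr 16, 2017.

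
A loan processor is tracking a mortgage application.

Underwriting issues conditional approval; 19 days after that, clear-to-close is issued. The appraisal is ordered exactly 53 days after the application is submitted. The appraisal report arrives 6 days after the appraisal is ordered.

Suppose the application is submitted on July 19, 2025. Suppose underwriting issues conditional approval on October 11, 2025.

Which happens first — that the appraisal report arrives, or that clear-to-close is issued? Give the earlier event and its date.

The application is submitted: Jul 19, 2025.
The appraisal is ordered: Jul 19, 2025 + 53 days = Sep 10, 2025.
The appraisal report arrives: Sep 10, 2025 + 6 days = Sep 16, 2025.
Underwriting issues conditional approval: Oct 11, 2025.
Clear-to-close is issued: Oct 11, 2025 + 19 days = Oct 30, 2025.
Comparing: the appraisal report arrives on Sep 16, 2025 vs clear-to-close is issued on Oct 30, 2025. Earlier: the appraisal report arrives.

The appraisal report arrives — September 16, 2025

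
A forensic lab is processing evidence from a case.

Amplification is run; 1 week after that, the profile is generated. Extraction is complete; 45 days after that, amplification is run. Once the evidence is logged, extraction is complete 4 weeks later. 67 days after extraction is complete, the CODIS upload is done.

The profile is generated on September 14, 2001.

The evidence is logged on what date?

June 26, 2001

The profile is generated: Sep 14, 2001.
Amplification is run: Sep 14, 2001 − 1 week = Sep 7, 2001.
Extraction is complete: Sep 7, 2001 − 45 days = Jul 24, 2001.
The evidence is logged: Jul 24, 2001 − 4 weeks = Jun 26, 2001.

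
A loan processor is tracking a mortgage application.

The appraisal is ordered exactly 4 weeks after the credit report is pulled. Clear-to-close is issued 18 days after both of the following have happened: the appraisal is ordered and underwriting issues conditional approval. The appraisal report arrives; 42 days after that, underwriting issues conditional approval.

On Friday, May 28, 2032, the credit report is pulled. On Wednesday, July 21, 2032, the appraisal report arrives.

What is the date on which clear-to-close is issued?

Sunday, September 19, 2032

The credit report is pulled: May 28, 2032.
The appraisal is ordered: May 28, 2032 + 4 weeks = Jun 25, 2032.
The appraisal report arrives: Jul 21, 2032.
Underwriting issues conditional approval: Jul 21, 2032 + 42 days = Sep 1, 2032.
Both prerequisites met — the appraisal is ordered (Jun 25, 2032), underwriting issues conditional approval (Sep 1, 2032); the later is Sep 1, 2032.
Clear-to-close is issued: Sep 1, 2032 + 18 days = Sep 19, 2032.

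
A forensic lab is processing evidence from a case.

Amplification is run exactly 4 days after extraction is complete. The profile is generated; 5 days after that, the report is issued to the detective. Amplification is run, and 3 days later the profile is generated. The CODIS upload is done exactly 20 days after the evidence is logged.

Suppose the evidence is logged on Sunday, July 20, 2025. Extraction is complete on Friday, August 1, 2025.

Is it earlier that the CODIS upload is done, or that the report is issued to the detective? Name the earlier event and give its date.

The evidence is logged: Jul 20, 2025.
The CODIS upload is done: Jul 20, 2025 + 20 days = Aug 9, 2025.
Extraction is complete: Aug 1, 2025.
Amplification is run: Aug 1, 2025 + 4 days = Aug 5, 2025.
The profile is generated: Aug 5, 2025 + 3 days = Aug 8, 2025.
The report is issued to the detective: Aug 8, 2025 + 5 days = Aug 13, 2025.
Comparing: the CODIS upload is done on Aug 9, 2025 vs the report is issued to the detective on Aug 13, 2025. Earlier: the CODIS upload is done.

The CODIS upload is done — Saturday, August 9, 2025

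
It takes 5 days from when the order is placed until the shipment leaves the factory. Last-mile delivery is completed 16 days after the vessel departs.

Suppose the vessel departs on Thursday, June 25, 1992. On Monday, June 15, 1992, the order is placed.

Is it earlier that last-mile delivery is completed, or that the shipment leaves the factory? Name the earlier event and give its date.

The vessel departs: Jun 25, 1992.
Last-mile delivery is completed: Jun 25, 1992 + 16 days = Jul 11, 1992.
The order is placed: Jun 15, 1992.
The shipment leaves the factory: Jun 15, 1992 + 5 days = Jun 20, 1992.
Comparing: last-mile delivery is completed on Jul 11, 1992 vs the shipment leaves the factory on Jun 20, 1992. Earlier: the shipment leaves the factory.

The shipment leaves the factory — Saturday, June 20, 1992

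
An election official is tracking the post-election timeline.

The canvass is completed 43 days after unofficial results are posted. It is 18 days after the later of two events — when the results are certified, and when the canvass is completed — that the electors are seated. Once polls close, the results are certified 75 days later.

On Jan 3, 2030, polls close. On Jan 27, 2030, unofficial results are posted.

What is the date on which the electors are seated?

Apr 6, 2030

Polls close: Jan 3, 2030.
The results are certified: Jan 3, 2030 + 75 days = Mar 19, 2030.
Unofficial results are posted: Jan 27, 2030.
The canvass is completed: Jan 27, 2030 + 43 days = Mar 11, 2030.
Both prerequisites met — the results are certified (Mar 19, 2030), the canvass is completed (Mar 11, 2030); the later is Mar 19, 2030.
The electors are seated: Mar 19, 2030 + 18 days = Apr 6, 2030.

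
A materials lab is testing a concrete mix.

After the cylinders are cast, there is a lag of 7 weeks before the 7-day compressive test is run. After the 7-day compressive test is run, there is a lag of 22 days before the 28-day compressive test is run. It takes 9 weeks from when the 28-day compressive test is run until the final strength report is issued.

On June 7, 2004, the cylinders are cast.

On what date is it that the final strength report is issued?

The cylinders are cast: Jun 7, 2004.
The 7-day compressive test is run: Jun 7, 2004 + 7 weeks = Jul 26, 2004.
The 28-day compressive test is run: Jul 26, 2004 + 22 days = Aug 17, 2004.
The final strength report is issued: Aug 17, 2004 + 9 weeks = Oct 19, 2004.

October 19, 2004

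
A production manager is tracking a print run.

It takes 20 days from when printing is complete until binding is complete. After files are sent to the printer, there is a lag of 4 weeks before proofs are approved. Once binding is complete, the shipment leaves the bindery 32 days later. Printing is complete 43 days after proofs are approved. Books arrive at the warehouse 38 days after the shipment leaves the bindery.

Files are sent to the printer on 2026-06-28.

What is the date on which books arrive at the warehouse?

Files are sent to the printer: Jun 28, 2026.
Proofs are approved: Jun 28, 2026 + 4 weeks = Jul 26, 2026.
Printing is complete: Jul 26, 2026 + 43 days = Sep 7, 2026.
Binding is complete: Sep 7, 2026 + 20 days = Sep 27, 2026.
The shipment leaves the bindery: Sep 27, 2026 + 32 days = Oct 29, 2026.
Books arrive at the warehouse: Oct 29, 2026 + 38 days = Dec 6, 2026.

2026-12-06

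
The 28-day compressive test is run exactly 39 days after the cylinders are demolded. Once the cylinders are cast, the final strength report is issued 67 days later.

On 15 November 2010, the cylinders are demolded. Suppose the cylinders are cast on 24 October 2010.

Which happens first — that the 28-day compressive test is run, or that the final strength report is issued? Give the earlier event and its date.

The cylinders are demolded: Nov 15, 2010.
The 28-day compressive test is run: Nov 15, 2010 + 39 days = Dec 24, 2010.
The cylinders are cast: Oct 24, 2010.
The final strength report is issued: Oct 24, 2010 + 67 days = Dec 30, 2010.
Comparing: the 28-day compressive test is run on Dec 24, 2010 vs the final strength report is issued on Dec 30, 2010. Earlier: the 28-day compressive test is run.

The 28-day compressive test is run — 24 December 2010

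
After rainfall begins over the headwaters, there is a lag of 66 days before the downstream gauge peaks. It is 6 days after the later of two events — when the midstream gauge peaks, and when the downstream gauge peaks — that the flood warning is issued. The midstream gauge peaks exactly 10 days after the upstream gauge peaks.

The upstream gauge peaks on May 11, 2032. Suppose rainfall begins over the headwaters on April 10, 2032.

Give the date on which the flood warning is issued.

The upstream gauge peaks: May 11, 2032.
The midstream gauge peaks: May 11, 2032 + 10 days = May 21, 2032.
Rainfall begins over the headwaters: Apr 10, 2032.
The downstream gauge peaks: Apr 10, 2032 + 66 days = Jun 15, 2032.
Both prerequisites met — the midstream gauge peaks (May 21, 2032), the downstream gauge peaks (Jun 15, 2032); the later is Jun 15, 2032.
The flood warning is issued: Jun 15, 2032 + 6 days = Jun 21, 2032.

June 21, 2032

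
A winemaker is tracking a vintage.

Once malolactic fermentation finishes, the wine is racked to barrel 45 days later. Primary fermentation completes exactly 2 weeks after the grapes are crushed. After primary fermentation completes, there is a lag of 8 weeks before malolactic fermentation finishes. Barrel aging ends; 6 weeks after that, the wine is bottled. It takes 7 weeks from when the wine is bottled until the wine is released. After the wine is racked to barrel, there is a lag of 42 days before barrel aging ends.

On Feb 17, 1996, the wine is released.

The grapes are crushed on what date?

Jun 14, 1995

The wine is released: Feb 17, 1996.
The wine is bottled: Feb 17, 1996 − 7 weeks = Dec 30, 1995.
Barrel aging ends: Dec 30, 1995 − 6 weeks = Nov 18, 1995.
The wine is racked to barrel: Nov 18, 1995 − 42 days = Oct 7, 1995.
Malolactic fermentation finishes: Oct 7, 1995 − 45 days = Aug 23, 1995.
Primary fermentation completes: Aug 23, 1995 − 8 weeks = Jun 28, 1995.
The grapes are crushed: Jun 28, 1995 − 2 weeks = Jun 14, 1995.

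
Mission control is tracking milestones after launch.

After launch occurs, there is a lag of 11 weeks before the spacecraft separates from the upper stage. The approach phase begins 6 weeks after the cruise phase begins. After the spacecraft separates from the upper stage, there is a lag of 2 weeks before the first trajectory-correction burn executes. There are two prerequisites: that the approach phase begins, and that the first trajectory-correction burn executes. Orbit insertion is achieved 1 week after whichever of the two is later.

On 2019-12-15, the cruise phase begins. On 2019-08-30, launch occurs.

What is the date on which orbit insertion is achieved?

2020-02-02

The cruise phase begins: Dec 15, 2019.
The approach phase begins: Dec 15, 2019 + 6 weeks = Jan 26, 2020.
Launch occurs: Aug 30, 2019.
The spacecraft separates from the upper stage: Aug 30, 2019 + 11 weeks = Nov 15, 2019.
The first trajectory-correction burn executes: Nov 15, 2019 + 2 weeks = Nov 29, 2019.
Both prerequisites met — the approach phase begins (Jan 26, 2020), the first trajectory-correction burn executes (Nov 29, 2019); the later is Jan 26, 2020.
Orbit insertion is achieved: Jan 26, 2020 + 1 week = Feb 2, 2020.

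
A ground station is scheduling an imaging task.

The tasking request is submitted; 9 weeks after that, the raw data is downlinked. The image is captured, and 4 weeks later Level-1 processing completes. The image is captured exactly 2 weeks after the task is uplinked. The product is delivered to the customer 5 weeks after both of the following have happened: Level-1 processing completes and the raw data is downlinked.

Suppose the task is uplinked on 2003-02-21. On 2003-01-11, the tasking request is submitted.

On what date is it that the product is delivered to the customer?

2003-05-09

The task is uplinked: Feb 21, 2003.
The image is captured: Feb 21, 2003 + 2 weeks = Mar 7, 2003.
Level-1 processing completes: Mar 7, 2003 + 4 weeks = Apr 4, 2003.
The tasking request is submitted: Jan 11, 2003.
The raw data is downlinked: Jan 11, 2003 + 9 weeks = Mar 15, 2003.
Both prerequisites met — Level-1 processing completes (Apr 4, 2003), the raw data is downlinked (Mar 15, 2003); the later is Apr 4, 2003.
The product is delivered to the customer: Apr 4, 2003 + 5 weeks = May 9, 2003.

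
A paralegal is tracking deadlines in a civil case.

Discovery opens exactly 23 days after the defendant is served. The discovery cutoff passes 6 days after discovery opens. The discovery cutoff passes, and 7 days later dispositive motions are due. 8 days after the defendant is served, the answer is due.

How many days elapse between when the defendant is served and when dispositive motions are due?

36 days

Causal path: the defendant is served → discovery opens → the discovery cutoff passes → dispositive motions are due.
Total delay along the path: 23 + 6 + 7 = 36 days.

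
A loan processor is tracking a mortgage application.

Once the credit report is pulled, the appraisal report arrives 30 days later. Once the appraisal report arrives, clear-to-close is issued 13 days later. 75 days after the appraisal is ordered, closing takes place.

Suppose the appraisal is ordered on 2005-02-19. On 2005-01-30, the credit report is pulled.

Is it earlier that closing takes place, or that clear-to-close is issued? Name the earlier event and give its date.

Clear-to-close is issued — 2005-03-14

The appraisal is ordered: Feb 19, 2005.
Closing takes place: Feb 19, 2005 + 75 days = May 5, 2005.
The credit report is pulled: Jan 30, 2005.
The appraisal report arrives: Jan 30, 2005 + 30 days = Mar 1, 2005.
Clear-to-close is issued: Mar 1, 2005 + 13 days = Mar 14, 2005.
Comparing: closing takes place on May 5, 2005 vs clear-to-close is issued on Mar 14, 2005. Earlier: clear-to-close is issued.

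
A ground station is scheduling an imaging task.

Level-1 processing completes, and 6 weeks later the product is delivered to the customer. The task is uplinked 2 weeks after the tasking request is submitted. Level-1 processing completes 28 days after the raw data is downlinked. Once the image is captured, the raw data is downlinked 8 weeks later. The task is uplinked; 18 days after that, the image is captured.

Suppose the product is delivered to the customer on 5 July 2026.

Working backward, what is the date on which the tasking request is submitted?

The product is delivered to the customer: Jul 5, 2026.
Level-1 processing completes: Jul 5, 2026 − 6 weeks = May 24, 2026.
The raw data is downlinked: May 24, 2026 − 28 days = Apr 26, 2026.
The image is captured: Apr 26, 2026 − 8 weeks = Mar 1, 2026.
The task is uplinked: Mar 1, 2026 − 18 days = Feb 11, 2026.
The tasking request is submitted: Feb 11, 2026 − 2 weeks = Jan 28, 2026.

28 January 2026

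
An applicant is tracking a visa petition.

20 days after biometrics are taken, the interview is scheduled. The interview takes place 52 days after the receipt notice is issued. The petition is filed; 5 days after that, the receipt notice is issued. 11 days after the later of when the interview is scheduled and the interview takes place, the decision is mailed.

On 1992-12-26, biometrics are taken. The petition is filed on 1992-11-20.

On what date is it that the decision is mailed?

1993-01-27

Biometrics are taken: Dec 26, 1992.
The interview is scheduled: Dec 26, 1992 + 20 days = Jan 15, 1993.
The petition is filed: Nov 20, 1992.
The receipt notice is issued: Nov 20, 1992 + 5 days = Nov 25, 1992.
The interview takes place: Nov 25, 1992 + 52 days = Jan 16, 1993.
Both prerequisites met — the interview is scheduled (Jan 15, 1993), the interview takes place (Jan 16, 1993); the later is Jan 16, 1993.
The decision is mailed: Jan 16, 1993 + 11 days = Jan 27, 1993.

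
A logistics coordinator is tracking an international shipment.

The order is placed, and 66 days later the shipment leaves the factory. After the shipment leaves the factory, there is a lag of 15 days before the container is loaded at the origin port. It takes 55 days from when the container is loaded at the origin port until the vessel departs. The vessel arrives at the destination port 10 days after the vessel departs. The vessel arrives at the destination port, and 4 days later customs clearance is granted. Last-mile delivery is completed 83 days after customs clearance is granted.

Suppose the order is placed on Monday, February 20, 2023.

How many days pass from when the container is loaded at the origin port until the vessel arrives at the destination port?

65 days

Causal path: the container is loaded at the origin port → the vessel departs → the vessel arrives at the destination port.
Total delay along the path: 55 + 10 = 65 days.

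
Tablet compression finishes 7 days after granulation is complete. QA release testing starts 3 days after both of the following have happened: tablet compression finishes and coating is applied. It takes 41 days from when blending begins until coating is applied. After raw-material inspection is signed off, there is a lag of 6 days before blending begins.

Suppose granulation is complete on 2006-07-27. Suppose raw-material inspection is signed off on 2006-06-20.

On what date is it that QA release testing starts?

Granulation is complete: Jul 27, 2006.
Tablet compression finishes: Jul 27, 2006 + 7 days = Aug 3, 2006.
Raw-material inspection is signed off: Jun 20, 2006.
Blending begins: Jun 20, 2006 + 6 days = Jun 26, 2006.
Coating is applied: Jun 26, 2006 + 41 days = Aug 6, 2006.
Both prerequisites met — tablet compression finishes (Aug 3, 2006), coating is applied (Aug 6, 2006); the later is Aug 6, 2006.
QA release testing starts: Aug 6, 2006 + 3 days = Aug 9, 2006.

2006-08-09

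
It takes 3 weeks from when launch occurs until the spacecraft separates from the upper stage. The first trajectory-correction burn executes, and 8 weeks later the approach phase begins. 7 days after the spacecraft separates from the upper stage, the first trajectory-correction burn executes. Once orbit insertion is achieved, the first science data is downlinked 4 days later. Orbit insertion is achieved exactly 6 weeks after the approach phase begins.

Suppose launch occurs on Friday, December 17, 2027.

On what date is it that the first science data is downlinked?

Launch occurs: Dec 17, 2027.
The spacecraft separates from the upper stage: Dec 17, 2027 + 3 weeks = Jan 7, 2028.
The first trajectory-correction burn executes: Jan 7, 2028 + 7 days = Jan 14, 2028.
The approach phase begins: Jan 14, 2028 + 8 weeks = Mar 10, 2028.
Orbit insertion is achieved: Mar 10, 2028 + 6 weeks = Apr 21, 2028.
The first science data is downlinked: Apr 21, 2028 + 4 days = Apr 25, 2028.

Tuesday, April 25, 2028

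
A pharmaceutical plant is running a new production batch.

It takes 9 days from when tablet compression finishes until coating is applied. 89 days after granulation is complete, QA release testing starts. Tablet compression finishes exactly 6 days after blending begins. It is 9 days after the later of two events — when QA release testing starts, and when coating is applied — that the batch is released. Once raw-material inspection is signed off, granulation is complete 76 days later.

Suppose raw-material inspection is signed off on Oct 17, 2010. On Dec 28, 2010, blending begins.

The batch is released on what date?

Apr 9, 2011

Raw-material inspection is signed off: Oct 17, 2010.
Granulation is complete: Oct 17, 2010 + 76 days = Jan 1, 2011.
QA release testing starts: Jan 1, 2011 + 89 days = Mar 31, 2011.
Blending begins: Dec 28, 2010.
Tablet compression finishes: Dec 28, 2010 + 6 days = Jan 3, 2011.
Coating is applied: Jan 3, 2011 + 9 days = Jan 12, 2011.
Both prerequisites met — QA release testing starts (Mar 31, 2011), coating is applied (Jan 12, 2011); the later is Mar 31, 2011.
The batch is released: Mar 31, 2011 + 9 days = Apr 9, 2011.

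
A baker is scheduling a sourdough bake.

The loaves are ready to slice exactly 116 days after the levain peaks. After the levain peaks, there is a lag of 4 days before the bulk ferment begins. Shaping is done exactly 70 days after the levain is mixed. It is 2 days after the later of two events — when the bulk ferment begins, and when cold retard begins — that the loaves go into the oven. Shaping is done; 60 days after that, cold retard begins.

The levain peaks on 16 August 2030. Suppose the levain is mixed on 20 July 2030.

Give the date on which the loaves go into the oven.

The levain peaks: Aug 16, 2030.
The bulk ferment begins: Aug 16, 2030 + 4 days = Aug 20, 2030.
The levain is mixed: Jul 20, 2030.
Shaping is done: Jul 20, 2030 + 70 days = Sep 28, 2030.
Cold retard begins: Sep 28, 2030 + 60 days = Nov 27, 2030.
Both prerequisites met — the bulk ferment begins (Aug 20, 2030), cold retard begins (Nov 27, 2030); the later is Nov 27, 2030.
The loaves go into the oven: Nov 27, 2030 + 2 days = Nov 29, 2030.

29 November 2030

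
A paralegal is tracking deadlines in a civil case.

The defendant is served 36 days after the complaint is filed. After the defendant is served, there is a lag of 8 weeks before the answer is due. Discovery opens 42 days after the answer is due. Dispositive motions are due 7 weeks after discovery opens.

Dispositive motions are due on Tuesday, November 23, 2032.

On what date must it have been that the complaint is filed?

Monday, May 24, 2032

Dispositive motions are due: Nov 23, 2032.
Discovery opens: Nov 23, 2032 − 7 weeks = Oct 5, 2032.
The answer is due: Oct 5, 2032 − 42 days = Aug 24, 2032.
The defendant is served: Aug 24, 2032 − 8 weeks = Jun 29, 2032.
The complaint is filed: Jun 29, 2032 − 36 days = May 24, 2032.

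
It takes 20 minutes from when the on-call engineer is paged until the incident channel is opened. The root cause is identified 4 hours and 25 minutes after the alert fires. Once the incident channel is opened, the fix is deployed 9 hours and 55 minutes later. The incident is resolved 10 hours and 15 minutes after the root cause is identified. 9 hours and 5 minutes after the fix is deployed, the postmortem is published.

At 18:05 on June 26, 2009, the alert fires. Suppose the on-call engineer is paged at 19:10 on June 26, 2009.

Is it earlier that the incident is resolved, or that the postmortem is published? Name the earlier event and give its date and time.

The alert fires: 18:05 Jun 26, 2009.
The root cause is identified: 18:05 Jun 26, 2009 + 4h25m = 22:30 Jun 26, 2009.
The incident is resolved: 22:30 Jun 26, 2009 + 10h15m = 08:45 Jun 27, 2009.
The on-call engineer is paged: 19:10 Jun 26, 2009.
The incident channel is opened: 19:10 Jun 26, 2009 + 20m = 19:30 Jun 26, 2009.
The fix is deployed: 19:30 Jun 26, 2009 + 9h55m = 05:25 Jun 27, 2009.
The postmortem is published: 05:25 Jun 27, 2009 + 9h05m = 14:30 Jun 27, 2009.
Comparing: the incident is resolved at 08:45 Jun 27, 2009 vs the postmortem is published at 14:30 Jun 27, 2009. Earlier: the incident is resolved.

The incident is resolved — 08:45 on June 27, 2009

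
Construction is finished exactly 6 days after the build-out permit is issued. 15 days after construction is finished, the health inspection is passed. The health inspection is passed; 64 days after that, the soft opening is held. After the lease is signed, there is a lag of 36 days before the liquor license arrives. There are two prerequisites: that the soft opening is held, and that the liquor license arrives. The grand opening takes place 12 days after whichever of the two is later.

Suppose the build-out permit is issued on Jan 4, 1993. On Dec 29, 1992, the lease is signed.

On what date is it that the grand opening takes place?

Apr 11, 1993

The build-out permit is issued: Jan 4, 1993.
Construction is finished: Jan 4, 1993 + 6 days = Jan 10, 1993.
The health inspection is passed: Jan 10, 1993 + 15 days = Jan 25, 1993.
The soft opening is held: Jan 25, 1993 + 64 days = Mar 30, 1993.
The lease is signed: Dec 29, 1992.
The liquor license arrives: Dec 29, 1992 + 36 days = Feb 3, 1993.
Both prerequisites met — the soft opening is held (Mar 30, 1993), the liquor license arrives (Feb 3, 1993); the later is Mar 30, 1993.
The grand opening takes place: Mar 30, 1993 + 12 days = Apr 11, 1993.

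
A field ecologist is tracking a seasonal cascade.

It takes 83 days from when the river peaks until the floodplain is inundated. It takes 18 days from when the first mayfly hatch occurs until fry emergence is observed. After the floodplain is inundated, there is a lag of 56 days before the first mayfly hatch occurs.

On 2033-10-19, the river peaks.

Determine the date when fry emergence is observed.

The river peaks: Oct 19, 2033.
The floodplain is inundated: Oct 19, 2033 + 83 days = Jan 10, 2034.
The first mayfly hatch occurs: Jan 10, 2034 + 56 days = Mar 7, 2034.
Fry emergence is observed: Mar 7, 2034 + 18 days = Mar 25, 2034.

2034-03-25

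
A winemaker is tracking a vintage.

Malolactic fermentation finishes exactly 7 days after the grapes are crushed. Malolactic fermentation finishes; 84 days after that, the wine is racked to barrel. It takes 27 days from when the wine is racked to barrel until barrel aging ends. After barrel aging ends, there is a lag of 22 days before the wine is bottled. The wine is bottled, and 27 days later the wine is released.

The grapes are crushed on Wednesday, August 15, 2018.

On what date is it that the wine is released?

Tuesday, January 29, 2019

The grapes are crushed: Aug 15, 2018.
Malolactic fermentation finishes: Aug 15, 2018 + 7 days = Aug 22, 2018.
The wine is racked to barrel: Aug 22, 2018 + 84 days = Nov 14, 2018.
Barrel aging ends: Nov 14, 2018 + 27 days = Dec 11, 2018.
The wine is bottled: Dec 11, 2018 + 22 days = Jan 2, 2019.
The wine is released: Jan 2, 2019 + 27 days = Jan 29, 2019.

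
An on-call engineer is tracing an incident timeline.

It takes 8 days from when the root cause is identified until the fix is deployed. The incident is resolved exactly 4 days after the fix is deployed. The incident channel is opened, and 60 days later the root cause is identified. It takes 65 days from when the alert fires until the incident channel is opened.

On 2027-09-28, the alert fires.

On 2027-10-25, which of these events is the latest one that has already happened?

The alert fires: Sep 28, 2027.
The incident channel is opened: Sep 28, 2027 + 65 days = Dec 2, 2027.
The root cause is identified: Dec 2, 2027 + 60 days = Jan 31, 2028.
The fix is deployed: Jan 31, 2028 + 8 days = Feb 8, 2028.
The incident is resolved: Feb 8, 2028 + 4 days = Feb 12, 2028.
Oct 25, 2027 falls between when the alert fires (Sep 28, 2027) and when the incident channel is opened (Dec 2, 2027).

The alert fires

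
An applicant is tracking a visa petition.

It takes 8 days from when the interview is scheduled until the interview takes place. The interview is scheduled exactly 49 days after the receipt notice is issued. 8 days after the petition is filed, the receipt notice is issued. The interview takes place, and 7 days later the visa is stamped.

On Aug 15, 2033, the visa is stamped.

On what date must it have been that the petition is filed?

The visa is stamped: Aug 15, 2033.
The interview takes place: Aug 15, 2033 − 7 days = Aug 8, 2033.
The interview is scheduled: Aug 8, 2033 − 8 days = Jul 31, 2033.
The receipt notice is issued: Jul 31, 2033 − 49 days = Jun 12, 2033.
The petition is filed: Jun 12, 2033 − 8 days = Jun 4, 2033.

Jun 4, 2033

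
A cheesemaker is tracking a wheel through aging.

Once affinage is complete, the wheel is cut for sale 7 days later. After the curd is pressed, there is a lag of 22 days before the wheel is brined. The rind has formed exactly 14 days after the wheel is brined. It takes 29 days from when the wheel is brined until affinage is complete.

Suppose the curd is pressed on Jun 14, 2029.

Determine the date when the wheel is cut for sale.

Aug 11, 2029

The curd is pressed: Jun 14, 2029.
The wheel is brined: Jun 14, 2029 + 22 days = Jul 6, 2029.
Affinage is complete: Jul 6, 2029 + 29 days = Aug 4, 2029.
The wheel is cut for sale: Aug 4, 2029 + 7 days = Aug 11, 2029.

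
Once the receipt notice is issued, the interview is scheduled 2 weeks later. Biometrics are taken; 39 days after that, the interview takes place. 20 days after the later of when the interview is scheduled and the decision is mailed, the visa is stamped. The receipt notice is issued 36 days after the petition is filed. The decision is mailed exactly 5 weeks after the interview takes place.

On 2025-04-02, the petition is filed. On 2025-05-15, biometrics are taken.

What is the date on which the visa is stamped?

The petition is filed: Apr 2, 2025.
The receipt notice is issued: Apr 2, 2025 + 36 days = May 8, 2025.
The interview is scheduled: May 8, 2025 + 2 weeks = May 22, 2025.
Biometrics are taken: May 15, 2025.
The interview takes place: May 15, 2025 + 39 days = Jun 23, 2025.
The decision is mailed: Jun 23, 2025 + 5 weeks = Jul 28, 2025.
Both prerequisites met — the interview is scheduled (May 22, 2025), the decision is mailed (Jul 28, 2025); the later is Jul 28, 2025.
The visa is stamped: Jul 28, 2025 + 20 days = Aug 17, 2025.

2025-08-17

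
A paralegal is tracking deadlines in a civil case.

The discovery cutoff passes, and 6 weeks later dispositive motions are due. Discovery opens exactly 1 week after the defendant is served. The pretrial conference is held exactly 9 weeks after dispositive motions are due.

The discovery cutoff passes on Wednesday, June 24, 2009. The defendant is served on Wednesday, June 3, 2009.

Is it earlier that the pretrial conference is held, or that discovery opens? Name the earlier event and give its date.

The discovery cutoff passes: Jun 24, 2009.
Dispositive motions are due: Jun 24, 2009 + 6 weeks = Aug 5, 2009.
The pretrial conference is held: Aug 5, 2009 + 9 weeks = Oct 7, 2009.
The defendant is served: Jun 3, 2009.
Discovery opens: Jun 3, 2009 + 1 week = Jun 10, 2009.
Comparing: the pretrial conference is held on Oct 7, 2009 vs discovery opens on Jun 10, 2009. Earlier: discovery opens.

Discovery opens — Wednesday, June 10, 2009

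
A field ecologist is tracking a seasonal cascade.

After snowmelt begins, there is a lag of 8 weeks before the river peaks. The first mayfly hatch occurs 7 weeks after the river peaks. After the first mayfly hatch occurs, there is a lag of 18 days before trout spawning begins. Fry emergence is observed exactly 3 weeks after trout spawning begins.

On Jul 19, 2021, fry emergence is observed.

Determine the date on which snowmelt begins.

Feb 25, 2021

Fry emergence is observed: Jul 19, 2021.
Trout spawning begins: Jul 19, 2021 − 3 weeks = Jun 28, 2021.
The first mayfly hatch occurs: Jun 28, 2021 − 18 days = Jun 10, 2021.
The river peaks: Jun 10, 2021 − 7 weeks = Apr 22, 2021.
Snowmelt begins: Apr 22, 2021 − 8 weeks = Feb 25, 2021.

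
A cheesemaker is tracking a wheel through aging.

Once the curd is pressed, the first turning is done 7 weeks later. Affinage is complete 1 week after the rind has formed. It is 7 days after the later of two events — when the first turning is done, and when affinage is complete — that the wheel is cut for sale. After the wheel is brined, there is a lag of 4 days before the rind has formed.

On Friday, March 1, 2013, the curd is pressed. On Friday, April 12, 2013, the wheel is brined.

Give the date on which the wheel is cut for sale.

The curd is pressed: Mar 1, 2013.
The first turning is done: Mar 1, 2013 + 7 weeks = Apr 19, 2013.
The wheel is brined: Apr 12, 2013.
The rind has formed: Apr 12, 2013 + 4 days = Apr 16, 2013.
Affinage is complete: Apr 16, 2013 + 1 week = Apr 23, 2013.
Both prerequisites met — the first turning is done (Apr 19, 2013), affinage is complete (Apr 23, 2013); the later is Apr 23, 2013.
The wheel is cut for sale: Apr 23, 2013 + 7 days = Apr 30, 2013.

Tuesday, April 30, 2013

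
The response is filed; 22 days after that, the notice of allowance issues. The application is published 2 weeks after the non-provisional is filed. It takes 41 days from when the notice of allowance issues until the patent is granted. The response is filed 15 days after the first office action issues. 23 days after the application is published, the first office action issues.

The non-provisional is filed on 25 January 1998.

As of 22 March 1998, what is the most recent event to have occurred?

The non-provisional is filed: Jan 25, 1998.
The application is published: Jan 25, 1998 + 2 weeks = Feb 8, 1998.
The first office action issues: Feb 8, 1998 + 23 days = Mar 3, 1998.
The response is filed: Mar 3, 1998 + 15 days = Mar 18, 1998.
The notice of allowance issues: Mar 18, 1998 + 22 days = Apr 9, 1998.
The patent is granted: Apr 9, 1998 + 41 days = May 20, 1998.
Mar 22, 1998 falls between when the response is filed (Mar 18, 1998) and when the notice of allowance issues (Apr 9, 1998).

The response is filed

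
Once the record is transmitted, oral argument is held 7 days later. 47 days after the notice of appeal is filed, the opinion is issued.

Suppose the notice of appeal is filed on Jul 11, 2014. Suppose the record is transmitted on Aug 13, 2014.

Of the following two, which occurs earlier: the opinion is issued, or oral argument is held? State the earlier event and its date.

The notice of appeal is filed: Jul 11, 2014.
The opinion is issued: Jul 11, 2014 + 47 days = Aug 27, 2014.
The record is transmitted: Aug 13, 2014.
Oral argument is held: Aug 13, 2014 + 7 days = Aug 20, 2014.
Comparing: the opinion is issued on Aug 27, 2014 vs oral argument is held on Aug 20, 2014. Earlier: oral argument is held.

Oral argument is held — Aug 20, 2014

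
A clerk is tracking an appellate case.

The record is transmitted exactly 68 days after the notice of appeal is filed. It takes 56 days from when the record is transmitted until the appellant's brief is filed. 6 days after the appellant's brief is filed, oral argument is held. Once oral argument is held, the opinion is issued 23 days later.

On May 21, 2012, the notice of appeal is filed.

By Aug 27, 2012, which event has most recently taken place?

The record is transmitted

The notice of appeal is filed: May 21, 2012.
The record is transmitted: May 21, 2012 + 68 days = Jul 28, 2012.
The appellant's brief is filed: Jul 28, 2012 + 56 days = Sep 22, 2012.
Oral argument is held: Sep 22, 2012 + 6 days = Sep 28, 2012.
The opinion is issued: Sep 28, 2012 + 23 days = Oct 21, 2012.
Aug 27, 2012 falls between when the record is transmitted (Jul 28, 2012) and when the appellant's brief is filed (Sep 22, 2012).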